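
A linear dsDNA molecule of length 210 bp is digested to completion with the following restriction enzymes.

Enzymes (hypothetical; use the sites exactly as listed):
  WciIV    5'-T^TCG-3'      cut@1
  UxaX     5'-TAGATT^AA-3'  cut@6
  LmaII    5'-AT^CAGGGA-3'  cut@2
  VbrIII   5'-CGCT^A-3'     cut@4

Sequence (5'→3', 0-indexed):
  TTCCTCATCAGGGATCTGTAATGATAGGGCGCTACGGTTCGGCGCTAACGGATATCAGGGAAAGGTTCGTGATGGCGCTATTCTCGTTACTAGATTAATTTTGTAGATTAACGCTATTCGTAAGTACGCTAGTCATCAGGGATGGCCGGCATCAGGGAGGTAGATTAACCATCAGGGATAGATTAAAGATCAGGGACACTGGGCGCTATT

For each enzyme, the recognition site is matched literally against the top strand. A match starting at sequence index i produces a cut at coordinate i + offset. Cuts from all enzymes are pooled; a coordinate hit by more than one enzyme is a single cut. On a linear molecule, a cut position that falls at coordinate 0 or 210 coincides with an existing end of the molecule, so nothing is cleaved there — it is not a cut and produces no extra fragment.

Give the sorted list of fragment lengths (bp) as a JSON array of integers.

Per-enzyme occurrences:
  WciIV (TTCG, off=1): starts [37, 65, 116] → cuts [38, 66, 117]
  UxaX (TAGATTAA, off=6): starts [90, 103, 160, 178] → cuts [96, 109, 166, 184]
  LmaII (ATCAGGGA, off=2): starts [6, 53, 134, 150, 170, 188] → cuts [8, 55, 136, 152, 172, 190]
  VbrIII (CGCTA, off=4): starts [29, 42, 75, 111, 126, 203] → cuts [33, 46, 79, 115, 130, 207]

All cut coordinates (distinct, sorted): [8, 33, 38, 46, 55, 66, 79, 96, 109, 115, 117, 130, 136, 152, 166, 172, 184, 190, 207]

Fragments:
  [0,8): 8 bp
  [8,33): 25 bp
  [33,38): 5 bp
  [38,46): 8 bp
  [46,55): 9 bp
  [55,66): 11 bp
  [66,79): 13 bp
  [79,96): 17 bp
  [96,109): 13 bp
  [109,115): 6 bp
  [115,117): 2 bp
  [117,130): 13 bp
  [130,136): 6 bp
  [136,152): 16 bp
  [152,166): 14 bp
  [166,172): 6 bp
  [172,184): 12 bp
  [184,190): 6 bp
  [190,207): 17 bp
  [207,210): 3 bp

[2,3,5,6,6,6,6,8,8,9,11,12,13,13,13,14,16,17,17,25]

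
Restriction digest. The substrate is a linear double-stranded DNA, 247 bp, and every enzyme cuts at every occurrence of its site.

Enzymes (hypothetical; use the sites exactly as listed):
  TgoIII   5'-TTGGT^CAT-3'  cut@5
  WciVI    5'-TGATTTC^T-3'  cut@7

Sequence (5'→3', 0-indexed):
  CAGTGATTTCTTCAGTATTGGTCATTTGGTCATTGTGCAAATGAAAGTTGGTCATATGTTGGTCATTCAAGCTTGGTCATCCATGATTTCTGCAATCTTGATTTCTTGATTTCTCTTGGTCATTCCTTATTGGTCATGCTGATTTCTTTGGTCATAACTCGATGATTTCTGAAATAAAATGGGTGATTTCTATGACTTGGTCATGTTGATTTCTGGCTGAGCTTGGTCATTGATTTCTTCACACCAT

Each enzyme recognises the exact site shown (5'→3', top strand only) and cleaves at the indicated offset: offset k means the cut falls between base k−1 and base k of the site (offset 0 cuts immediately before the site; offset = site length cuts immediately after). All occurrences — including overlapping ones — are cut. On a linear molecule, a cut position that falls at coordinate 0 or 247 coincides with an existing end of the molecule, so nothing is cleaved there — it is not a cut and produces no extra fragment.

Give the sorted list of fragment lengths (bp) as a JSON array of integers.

[6,7,8,8,10,10,10,11,11,12,12,12,13,14,14,14,15,17,21,22]

Scan for sites:
  TgoIII (TTGGTCAT, off=5): starts [17, 25, 47, 58, 72, 115, 129, 147, 196, 222] → cuts [22, 30, 52, 63, 77, 120, 134, 152, 201, 227]
  WciVI (TGATTTCT, off=7): starts [3, 83, 98, 106, 139, 162, 183, 206, 230] → cuts [10, 90, 105, 113, 146, 169, 190, 213, 237]

Pooled cuts: [10, 22, 30, 52, 63, 77, 90, 105, 113, 120, 134, 146, 152, 169, 190, 201, 213, 227, 237]

Fragment lengths:
  [0,10): 10 bp
  [10,22): 12 bp
  [22,30): 8 bp
  [30,52): 22 bp
  [52,63): 11 bp
  [63,77): 14 bp
  [77,90): 13 bp
  [90,105): 15 bp
  [105,113): 8 bp
  [113,120): 7 bp
  [120,134): 14 bp
  [134,146): 12 bp
  [146,152): 6 bp
  [152,169): 17 bp
  [169,190): 21 bp
  [190,201): 11 bp
  [201,213): 12 bp
  [213,227): 14 bp
  [227,237): 10 bp
  [237,247): 10 bp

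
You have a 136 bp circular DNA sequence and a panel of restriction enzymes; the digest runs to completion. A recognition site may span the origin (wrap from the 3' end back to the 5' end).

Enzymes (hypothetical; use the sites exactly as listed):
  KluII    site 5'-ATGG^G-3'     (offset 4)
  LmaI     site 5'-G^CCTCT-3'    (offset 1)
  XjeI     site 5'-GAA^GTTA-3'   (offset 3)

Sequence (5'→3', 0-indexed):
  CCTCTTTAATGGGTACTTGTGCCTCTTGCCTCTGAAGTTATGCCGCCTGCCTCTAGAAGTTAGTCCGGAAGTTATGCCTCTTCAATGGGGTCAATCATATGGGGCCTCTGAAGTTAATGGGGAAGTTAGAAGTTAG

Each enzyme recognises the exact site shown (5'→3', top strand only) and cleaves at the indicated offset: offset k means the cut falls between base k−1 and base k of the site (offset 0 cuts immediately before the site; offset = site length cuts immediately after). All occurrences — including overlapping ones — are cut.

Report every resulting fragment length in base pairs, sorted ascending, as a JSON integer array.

[2,4,5,6,7,7,8,8,8,9,9,12,12,12,13,14]

Per-enzyme occurrences:
  KluII ATGGG/4: at [8, 84, 98, 116] ⇒ [12, 88, 102, 120]
  LmaI GCCTCT/1: at [20, 27, 48, 75, 103, 135] ⇒ [0, 21, 28, 49, 76, 104]
  XjeI GAAGTTA/3: at [33, 55, 67, 109, 121, 128] ⇒ [36, 58, 70, 112, 124, 131]

All cut coordinates (distinct, sorted): [0, 12, 21, 28, 36, 49, 58, 70, 76, 88, 102, 104, 112, 120, 124, 131]

Fragment lengths:
  0→12: 12 bp
  12→21: 9 bp
  21→28: 7 bp
  28→36: 8 bp
  36→49: 13 bp
  49→58: 9 bp
  58→70: 12 bp
  70→76: 6 bp
  76→88: 12 bp
  88→102: 14 bp
  102→104: 2 bp
  104→112: 8 bp
  112→120: 8 bp
  120→124: 4 bp
  124→131: 7 bp
  131→0 (wrap): 136-131+0 = 5 bp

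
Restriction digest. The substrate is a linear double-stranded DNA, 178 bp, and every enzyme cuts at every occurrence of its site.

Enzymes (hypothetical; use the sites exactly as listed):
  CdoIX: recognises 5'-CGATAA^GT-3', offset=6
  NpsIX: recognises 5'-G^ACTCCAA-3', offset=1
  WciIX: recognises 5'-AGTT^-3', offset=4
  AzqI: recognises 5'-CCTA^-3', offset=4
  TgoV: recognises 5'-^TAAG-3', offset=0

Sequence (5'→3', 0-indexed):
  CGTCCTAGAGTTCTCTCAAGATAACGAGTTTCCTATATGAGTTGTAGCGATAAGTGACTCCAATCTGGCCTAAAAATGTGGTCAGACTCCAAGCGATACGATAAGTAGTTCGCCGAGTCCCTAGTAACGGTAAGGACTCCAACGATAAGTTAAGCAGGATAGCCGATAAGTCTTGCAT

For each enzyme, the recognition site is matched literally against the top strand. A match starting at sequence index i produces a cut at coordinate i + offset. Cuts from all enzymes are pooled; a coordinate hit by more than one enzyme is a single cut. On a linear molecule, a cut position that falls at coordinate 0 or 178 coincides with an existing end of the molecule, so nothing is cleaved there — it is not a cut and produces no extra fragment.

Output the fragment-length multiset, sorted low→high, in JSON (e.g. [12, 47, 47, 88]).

[1,2,3,3,3,3,3,5,5,5,6,7,7,7,8,9,10,13,13,15,16,16,18]

Scan for sites:
  CdoIX (CGATAAGT, off=6): starts [47, 98, 142, 163] → cuts [53, 104, 148, 169]
  NpsIX (GACTCCAA, off=1): starts [55, 84, 134] → cuts [56, 85, 135]
  WciIX (AGTT, off=4): starts [8, 26, 39, 106, 147] → cuts [12, 30, 43, 110, 151]
  AzqI (CCTA, off=4): starts [3, 31, 68, 119] → cuts [7, 35, 72, 123]
  TgoV (TAAG, off=0): starts [50, 101, 130, 145, 150, 166] → cuts [50, 101, 130, 145, 150, 166]

Pooled cuts: [7, 12, 30, 35, 43, 50, 53, 56, 72, 85, 101, 104, 110, 123, 130, 135, 145, 148, 150, 151, 166, 169]

Fragment lengths:
  [0,7): 7 bp
  [7,12): 5 bp
  [12,30): 18 bp
  [30,35): 5 bp
  [35,43): 8 bp
  [43,50): 7 bp
  [50,53): 3 bp
  [53,56): 3 bp
  [56,72): 16 bp
  [72,85): 13 bp
  [85,101): 16 bp
  [101,104): 3 bp
  [104,110): 6 bp
  [110,123): 13 bp
  [123,130): 7 bp
  [130,135): 5 bp
  [135,145): 10 bp
  [145,148): 3 bp
  [148,150): 2 bp
  [150,151): 1 bp
  [151,166): 15 bp
  [166,169): 3 bp
  [169,178): 9 bp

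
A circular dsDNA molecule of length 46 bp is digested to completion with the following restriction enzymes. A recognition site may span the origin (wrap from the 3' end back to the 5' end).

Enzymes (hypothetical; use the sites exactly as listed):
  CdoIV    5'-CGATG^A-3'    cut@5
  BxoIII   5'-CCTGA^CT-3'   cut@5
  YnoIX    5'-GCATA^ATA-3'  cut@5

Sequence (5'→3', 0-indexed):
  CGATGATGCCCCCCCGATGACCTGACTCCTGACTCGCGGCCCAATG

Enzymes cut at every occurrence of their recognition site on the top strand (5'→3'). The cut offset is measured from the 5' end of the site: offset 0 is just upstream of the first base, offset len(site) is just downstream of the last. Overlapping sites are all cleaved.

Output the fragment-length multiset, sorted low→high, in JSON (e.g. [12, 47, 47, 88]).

[6,7,14,19]

Site scan:
  CdoIV CGATGA/5: at [0, 14] ⇒ [5, 19]
  BxoIII CCTGACT/5: at [20, 27] ⇒ [25, 32]
  YnoIX (GCATAATA, off=5): no sites

Pooled cuts: [5, 19, 25, 32]

Fragment lengths:
  5→19: 14 bp
  19→25: 6 bp
  25→32: 7 bp
  32→5 (wrap): 46-32+5 = 19 bp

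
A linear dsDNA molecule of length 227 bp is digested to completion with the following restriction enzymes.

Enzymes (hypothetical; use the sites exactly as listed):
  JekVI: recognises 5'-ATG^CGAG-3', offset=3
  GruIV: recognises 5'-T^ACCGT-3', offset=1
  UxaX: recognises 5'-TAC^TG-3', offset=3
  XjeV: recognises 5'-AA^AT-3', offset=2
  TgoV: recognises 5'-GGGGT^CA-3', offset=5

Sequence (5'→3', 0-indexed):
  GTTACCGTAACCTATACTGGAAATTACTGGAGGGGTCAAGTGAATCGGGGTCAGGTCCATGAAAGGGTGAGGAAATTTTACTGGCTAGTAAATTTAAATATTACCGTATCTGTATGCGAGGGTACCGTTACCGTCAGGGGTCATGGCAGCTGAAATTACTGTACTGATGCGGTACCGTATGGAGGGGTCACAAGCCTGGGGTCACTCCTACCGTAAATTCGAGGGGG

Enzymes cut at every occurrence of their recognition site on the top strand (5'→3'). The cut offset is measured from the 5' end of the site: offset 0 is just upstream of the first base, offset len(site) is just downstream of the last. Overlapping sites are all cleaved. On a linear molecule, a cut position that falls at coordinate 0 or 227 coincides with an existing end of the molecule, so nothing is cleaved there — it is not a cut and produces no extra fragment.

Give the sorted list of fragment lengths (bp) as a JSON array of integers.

[3,5,5,5,5,5,6,6,7,7,7,7,9,9,10,11,12,13,14,14,14,15,15,23]

Per-enzyme occurrences:
  JekVI (ATGCGAG, off=3): starts [113] → cuts [116]
  GruIV (TACCGT, off=1): starts [2, 101, 122, 128, 172, 208] → cuts [3, 102, 123, 129, 173, 209]
  UxaX (TACTG, off=3): starts [14, 24, 78, 156, 161] → cuts [17, 27, 81, 159, 164]
  XjeV (AAAT, off=2): starts [20, 72, 89, 95, 152, 214] → cuts [22, 74, 91, 97, 154, 216]
  TgoV (GGGGTCA, off=5): starts [31, 46, 136, 183, 197] → cuts [36, 51, 141, 188, 202]

All cut coordinates (distinct, sorted): [3, 17, 22, 27, 36, 51, 74, 81, 91, 97, 102, 116, 123, 129, 141, 154, 159, 164, 173, 188, 202, 209, 216]

Fragment lengths:
  [0,3): 3 bp
  [3,17): 14 bp
  [17,22): 5 bp
  [22,27): 5 bp
  [27,36): 9 bp
  [36,51): 15 bp
  [51,74): 23 bp
  [74,81): 7 bp
  [81,91): 10 bp
  [91,97): 6 bp
  [97,102): 5 bp
  [102,116): 14 bp
  [116,123): 7 bp
  [123,129): 6 bp
  [129,141): 12 bp
  [141,154): 13 bp
  [154,159): 5 bp
  [159,164): 5 bp
  [164,173): 9 bp
  [173,188): 15 bp
  [188,202): 14 bp
  [202,209): 7 bp
  [209,216): 7 bp
  [216,227): 11 bp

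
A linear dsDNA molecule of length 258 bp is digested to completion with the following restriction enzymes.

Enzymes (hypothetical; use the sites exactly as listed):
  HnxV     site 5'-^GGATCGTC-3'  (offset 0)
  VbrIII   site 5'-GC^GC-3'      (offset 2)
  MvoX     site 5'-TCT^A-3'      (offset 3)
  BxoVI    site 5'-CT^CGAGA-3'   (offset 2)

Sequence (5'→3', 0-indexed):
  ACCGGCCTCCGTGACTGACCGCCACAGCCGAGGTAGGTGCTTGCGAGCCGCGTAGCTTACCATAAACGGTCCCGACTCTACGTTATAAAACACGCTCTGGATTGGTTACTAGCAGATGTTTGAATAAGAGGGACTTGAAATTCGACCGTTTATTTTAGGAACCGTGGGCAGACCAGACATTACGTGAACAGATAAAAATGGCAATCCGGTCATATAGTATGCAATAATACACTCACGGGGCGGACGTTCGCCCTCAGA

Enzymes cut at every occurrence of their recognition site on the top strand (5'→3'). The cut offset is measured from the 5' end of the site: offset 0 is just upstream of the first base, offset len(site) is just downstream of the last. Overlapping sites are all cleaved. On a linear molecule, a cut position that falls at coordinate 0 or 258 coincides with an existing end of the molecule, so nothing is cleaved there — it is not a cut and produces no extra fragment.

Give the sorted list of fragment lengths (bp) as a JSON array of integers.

[79,179]

Per-enzyme occurrences:
  HnxV (GGATCGTC, off=0): no sites
  VbrIII (GCGC, off=2): no sites
  MvoX TCTA/3: at [76] ⇒ [79]
  BxoVI (CTCGAGA, off=2): no sites

All cut coordinates (distinct, sorted): [79]

Fragment lengths:
  [0,79): 79 bp
  [79,258): 179 bp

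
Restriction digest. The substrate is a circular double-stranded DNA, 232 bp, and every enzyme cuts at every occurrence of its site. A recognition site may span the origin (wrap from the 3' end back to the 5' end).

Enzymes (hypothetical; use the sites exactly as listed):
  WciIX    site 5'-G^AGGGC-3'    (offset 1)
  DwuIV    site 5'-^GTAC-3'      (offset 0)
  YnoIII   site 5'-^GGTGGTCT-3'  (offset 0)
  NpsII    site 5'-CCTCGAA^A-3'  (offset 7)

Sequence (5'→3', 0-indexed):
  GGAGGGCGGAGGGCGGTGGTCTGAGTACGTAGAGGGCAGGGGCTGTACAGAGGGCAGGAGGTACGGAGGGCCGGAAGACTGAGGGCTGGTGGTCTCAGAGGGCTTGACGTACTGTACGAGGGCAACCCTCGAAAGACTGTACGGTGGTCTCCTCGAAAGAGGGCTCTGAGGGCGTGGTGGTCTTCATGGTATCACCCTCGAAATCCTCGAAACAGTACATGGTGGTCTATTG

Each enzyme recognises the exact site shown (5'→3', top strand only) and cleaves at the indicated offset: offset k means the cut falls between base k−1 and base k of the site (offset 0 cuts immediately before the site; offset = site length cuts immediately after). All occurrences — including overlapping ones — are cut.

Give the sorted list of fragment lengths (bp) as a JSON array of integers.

[2,3,4,5,5,5,5,6,6,6,6,7,7,8,9,9,10,10,10,11,12,14,15,15,15,27]

Scan for sites:
  WciIX GAGGGC/1: at [1, 8, 31, 49, 65, 80, 97, 117, 158, 167] ⇒ [2, 9, 32, 50, 66, 81, 98, 118, 159, 168]
  DwuIV GTAC/0: at [24, 44, 60, 108, 113, 138, 214] ⇒ [24, 44, 60, 108, 113, 138, 214]
  YnoIII GGTGGTCT/0: at [14, 87, 142, 175, 220] ⇒ [14, 87, 142, 175, 220]
  NpsII CCTCGAAA/7: at [126, 150, 195, 204] ⇒ [133, 157, 202, 211]

Pooled cuts: [2, 9, 14, 24, 32, 44, 50, 60, 66, 81, 87, 98, 108, 113, 118, 133, 138, 142, 157, 159, 168, 175, 202, 211, 214, 220]

Fragments:
  2→9: 7 bp
  9→14: 5 bp
  14→24: 10 bp
  24→32: 8 bp
  32→44: 12 bp
  44→50: 6 bp
  50→60: 10 bp
  60→66: 6 bp
  66→81: 15 bp
  81→87: 6 bp
  87→98: 11 bp
  98→108: 10 bp
  108→113: 5 bp
  113→118: 5 bp
  118→133: 15 bp
  133→138: 5 bp
  138→142: 4 bp
  142→157: 15 bp
  157→159: 2 bp
  159→168: 9 bp
  168→175: 7 bp
  175→202: 27 bp
  202→211: 9 bp
  211→214: 3 bp
  214→220: 6 bp
  220→2 (wrap): 232-220+2 = 14 bp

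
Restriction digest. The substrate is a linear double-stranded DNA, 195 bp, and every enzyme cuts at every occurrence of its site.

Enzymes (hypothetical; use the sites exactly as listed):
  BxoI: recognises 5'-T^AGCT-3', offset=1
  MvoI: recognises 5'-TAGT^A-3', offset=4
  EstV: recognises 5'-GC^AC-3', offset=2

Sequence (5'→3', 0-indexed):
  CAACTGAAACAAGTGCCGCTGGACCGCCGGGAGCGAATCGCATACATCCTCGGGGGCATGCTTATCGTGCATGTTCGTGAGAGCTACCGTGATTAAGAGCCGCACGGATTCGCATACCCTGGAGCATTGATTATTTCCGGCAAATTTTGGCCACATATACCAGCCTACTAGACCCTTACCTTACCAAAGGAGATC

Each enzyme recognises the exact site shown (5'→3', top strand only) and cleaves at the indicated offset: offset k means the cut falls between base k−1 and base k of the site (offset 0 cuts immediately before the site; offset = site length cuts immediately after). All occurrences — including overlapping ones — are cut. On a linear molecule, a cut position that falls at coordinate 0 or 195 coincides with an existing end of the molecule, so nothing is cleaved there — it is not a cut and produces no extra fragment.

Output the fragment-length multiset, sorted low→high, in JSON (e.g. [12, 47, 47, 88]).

Scan for sites:
  BxoI (TAGCT, off=1): no sites
  MvoI (TAGTA, off=4): no sites
  EstV GCAC/2: at [101] ⇒ [103]

Pooled cuts: [103]

Fragment lengths:
  [0,103): 103 bp
  [103,195): 92 bp

[92,103]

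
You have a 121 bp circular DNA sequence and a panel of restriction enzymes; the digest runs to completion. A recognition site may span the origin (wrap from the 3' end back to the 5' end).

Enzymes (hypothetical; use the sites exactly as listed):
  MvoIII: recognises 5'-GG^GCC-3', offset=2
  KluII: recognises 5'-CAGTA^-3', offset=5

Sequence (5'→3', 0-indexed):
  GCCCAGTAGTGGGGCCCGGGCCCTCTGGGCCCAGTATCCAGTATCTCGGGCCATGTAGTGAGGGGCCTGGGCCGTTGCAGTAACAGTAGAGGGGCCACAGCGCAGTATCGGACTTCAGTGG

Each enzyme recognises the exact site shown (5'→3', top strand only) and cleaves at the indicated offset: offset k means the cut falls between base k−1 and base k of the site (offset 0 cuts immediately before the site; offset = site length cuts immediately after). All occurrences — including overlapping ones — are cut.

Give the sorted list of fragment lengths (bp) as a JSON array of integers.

[5,5,6,6,6,6,7,8,8,9,12,14,14,15]

Per-enzyme occurrences:
  MvoIII GGGCC/2: at [11, 17, 26, 47, 62, 68, 91, 119] ⇒ [0, 13, 19, 28, 49, 64, 70, 93]
  KluII CAGTA/5: at [3, 31, 38, 77, 83, 102] ⇒ [8, 36, 43, 82, 88, 107]

All cut coordinates (distinct, sorted): [0, 8, 13, 19, 28, 36, 43, 49, 64, 70, 82, 88, 93, 107]

Fragments:
  0→8: 8 bp
  8→13: 5 bp
  13→19: 6 bp
  19→28: 9 bp
  28→36: 8 bp
  36→43: 7 bp
  43→49: 6 bp
  49→64: 15 bp
  64→70: 6 bp
  70→82: 12 bp
  82→88: 6 bp
  88→93: 5 bp
  93→107: 14 bp
  107→0 (wrap): 121-107+0 = 14 bp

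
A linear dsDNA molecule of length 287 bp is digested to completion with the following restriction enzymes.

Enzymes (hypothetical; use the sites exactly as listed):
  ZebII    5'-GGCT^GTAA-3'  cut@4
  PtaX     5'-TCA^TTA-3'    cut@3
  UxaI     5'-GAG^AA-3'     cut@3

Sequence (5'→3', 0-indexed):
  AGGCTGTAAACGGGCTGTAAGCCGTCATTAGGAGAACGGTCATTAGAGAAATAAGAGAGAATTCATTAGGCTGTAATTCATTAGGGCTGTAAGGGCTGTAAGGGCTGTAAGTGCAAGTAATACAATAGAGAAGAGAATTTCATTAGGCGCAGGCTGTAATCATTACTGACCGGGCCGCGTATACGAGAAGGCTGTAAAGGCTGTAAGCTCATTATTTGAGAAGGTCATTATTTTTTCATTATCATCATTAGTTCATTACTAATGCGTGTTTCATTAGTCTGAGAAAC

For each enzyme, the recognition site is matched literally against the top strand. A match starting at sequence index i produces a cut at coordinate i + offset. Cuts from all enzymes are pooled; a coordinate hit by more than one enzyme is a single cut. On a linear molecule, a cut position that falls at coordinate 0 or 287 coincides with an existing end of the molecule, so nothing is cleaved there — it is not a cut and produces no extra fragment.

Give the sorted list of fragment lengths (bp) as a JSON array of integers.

[4,5,5,6,6,6,7,7,7,7,7,8,8,8,8,9,9,9,9,9,9,10,11,11,11,11,13,18,24,25]

Per-enzyme occurrences:
  ZebII GGCTGTAA/4: at [1, 12, 68, 84, 93, 102, 151, 189, 198] ⇒ [5, 16, 72, 88, 97, 106, 155, 193, 202]
  PtaX TCATTA/3: at [24, 39, 62, 77, 139, 159, 208, 224, 235, 244, 252, 270] ⇒ [27, 42, 65, 80, 142, 162, 211, 227, 238, 247, 255, 273]
  UxaI GAGAA/3: at [31, 45, 56, 127, 132, 184, 217, 280] ⇒ [34, 48, 59, 130, 135, 187, 220, 283]

Pooled cuts: [5, 16, 27, 34, 42, 48, 59, 65, 72, 80, 88, 97, 106, 130, 135, 142, 155, 162, 187, 193, 202, 211, 220, 227, 238, 247, 255, 273, 283]

Fragments:
  [0,5): 5 bp
  [5,16): 11 bp
  [16,27): 11 bp
  [27,34): 7 bp
  [34,42): 8 bp
  [42,48): 6 bp
  [48,59): 11 bp
  [59,65): 6 bp
  [65,72): 7 bp
  [72,80): 8 bp
  [80,88): 8 bp
  [88,97): 9 bp
  [97,106): 9 bp
  [106,130): 24 bp
  [130,135): 5 bp
  [135,142): 7 bp
  [142,155): 13 bp
  [155,162): 7 bp
  [162,187): 25 bp
  [187,193): 6 bp
  [193,202): 9 bp
  [202,211): 9 bp
  [211,220): 9 bp
  [220,227): 7 bp
  [227,238): 11 bp
  [238,247): 9 bp
  [247,255): 8 bp
  [255,273): 18 bp
  [273,283): 10 bp
  [283,287): 4 bp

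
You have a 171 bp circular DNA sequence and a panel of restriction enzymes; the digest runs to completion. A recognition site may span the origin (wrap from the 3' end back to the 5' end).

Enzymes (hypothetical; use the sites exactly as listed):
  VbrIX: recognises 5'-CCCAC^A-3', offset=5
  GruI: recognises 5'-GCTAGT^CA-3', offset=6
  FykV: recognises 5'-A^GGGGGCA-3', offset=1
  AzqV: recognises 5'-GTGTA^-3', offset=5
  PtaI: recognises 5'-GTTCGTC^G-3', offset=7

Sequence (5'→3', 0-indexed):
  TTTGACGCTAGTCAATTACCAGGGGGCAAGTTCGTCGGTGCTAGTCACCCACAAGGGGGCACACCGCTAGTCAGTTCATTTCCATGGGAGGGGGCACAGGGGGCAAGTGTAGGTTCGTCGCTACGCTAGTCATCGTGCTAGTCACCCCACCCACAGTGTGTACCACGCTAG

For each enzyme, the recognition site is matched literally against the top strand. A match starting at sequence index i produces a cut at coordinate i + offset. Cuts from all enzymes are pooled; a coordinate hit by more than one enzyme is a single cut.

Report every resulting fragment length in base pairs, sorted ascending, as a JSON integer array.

Site scan:
  VbrIX (CCCACA, off=5): starts [47, 149] → cuts [52, 154]
  GruI (GCTAGTCA, off=6): starts [6, 39, 65, 124, 136] → cuts [12, 45, 71, 130, 142]
  FykV (AGGGGGCA, off=1): starts [20, 53, 88, 97] → cuts [21, 54, 89, 98]
  AzqV (GTGTA, off=5): starts [106, 157] → cuts [111, 162]
  PtaI (GTTCGTCG, off=7): starts [29, 112] → cuts [36, 119]

All cut coordinates (distinct, sorted): [12, 21, 36, 45, 52, 54, 71, 89, 98, 111, 119, 130, 142, 154, 162]

Fragment lengths:
  12→21: 9 bp
  21→36: 15 bp
  36→45: 9 bp
  45→52: 7 bp
  52→54: 2 bp
  54→71: 17 bp
  71→89: 18 bp
  89→98: 9 bp
  98→111: 13 bp
  111→119: 8 bp
  119→130: 11 bp
  130→142: 12 bp
  142→154: 12 bp
  154→162: 8 bp
  162→12 (wrap): 171-162+12 = 21 bp

[2,7,8,8,9,9,9,11,12,12,13,15,17,18,21]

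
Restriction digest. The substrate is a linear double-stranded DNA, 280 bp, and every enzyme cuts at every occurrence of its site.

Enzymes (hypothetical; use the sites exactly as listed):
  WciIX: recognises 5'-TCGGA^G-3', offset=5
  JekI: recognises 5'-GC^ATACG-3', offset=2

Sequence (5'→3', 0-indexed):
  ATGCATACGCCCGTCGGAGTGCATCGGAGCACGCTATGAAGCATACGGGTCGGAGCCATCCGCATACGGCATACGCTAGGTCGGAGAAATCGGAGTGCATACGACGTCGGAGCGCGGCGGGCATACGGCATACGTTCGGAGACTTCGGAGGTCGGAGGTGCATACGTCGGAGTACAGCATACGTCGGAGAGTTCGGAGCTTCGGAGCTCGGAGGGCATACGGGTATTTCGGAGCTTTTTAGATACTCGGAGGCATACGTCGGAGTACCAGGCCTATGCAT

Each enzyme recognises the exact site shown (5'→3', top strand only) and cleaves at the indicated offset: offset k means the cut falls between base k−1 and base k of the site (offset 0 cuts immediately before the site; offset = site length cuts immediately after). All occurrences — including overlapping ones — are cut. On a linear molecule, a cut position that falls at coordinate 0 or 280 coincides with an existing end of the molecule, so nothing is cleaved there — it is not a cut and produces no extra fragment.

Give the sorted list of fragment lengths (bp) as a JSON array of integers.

Scan for sites:
  WciIX (TCGGAG, off=5): starts [13, 23, 49, 80, 89, 106, 135, 144, 151, 166, 183, 192, 200, 207, 227, 245, 258] → cuts [18, 28, 54, 85, 94, 111, 140, 149, 156, 171, 188, 197, 205, 212, 232, 250, 263]
  JekI (GCATACG, off=2): starts [2, 40, 61, 68, 96, 120, 127, 159, 176, 214, 251] → cuts [4, 42, 63, 70, 98, 122, 129, 161, 178, 216, 253]

All cut coordinates (distinct, sorted): [4, 18, 28, 42, 54, 63, 70, 85, 94, 98, 111, 122, 129, 140, 149, 156, 161, 171, 178, 188, 197, 205, 212, 216, 232, 250, 253, 263]

Fragment lengths:
  [0,4): 4 bp
  [4,18): 14 bp
  [18,28): 10 bp
  [28,42): 14 bp
  [42,54): 12 bp
  [54,63): 9 bp
  [63,70): 7 bp
  [70,85): 15 bp
  [85,94): 9 bp
  [94,98): 4 bp
  [98,111): 13 bp
  [111,122): 11 bp
  [122,129): 7 bp
  [129,140): 11 bp
  [140,149): 9 bp
  [149,156): 7 bp
  [156,161): 5 bp
  [161,171): 10 bp
  [171,178): 7 bp
  [178,188): 10 bp
  [188,197): 9 bp
  [197,205): 8 bp
  [205,212): 7 bp
  [212,216): 4 bp
  [216,232): 16 bp
  [232,250): 18 bp
  [250,253): 3 bp
  [253,263): 10 bp
  [263,280): 17 bp

[3,4,4,4,5,7,7,7,7,7,8,9,9,9,9,10,10,10,10,11,11,12,13,14,14,15,16,17,18]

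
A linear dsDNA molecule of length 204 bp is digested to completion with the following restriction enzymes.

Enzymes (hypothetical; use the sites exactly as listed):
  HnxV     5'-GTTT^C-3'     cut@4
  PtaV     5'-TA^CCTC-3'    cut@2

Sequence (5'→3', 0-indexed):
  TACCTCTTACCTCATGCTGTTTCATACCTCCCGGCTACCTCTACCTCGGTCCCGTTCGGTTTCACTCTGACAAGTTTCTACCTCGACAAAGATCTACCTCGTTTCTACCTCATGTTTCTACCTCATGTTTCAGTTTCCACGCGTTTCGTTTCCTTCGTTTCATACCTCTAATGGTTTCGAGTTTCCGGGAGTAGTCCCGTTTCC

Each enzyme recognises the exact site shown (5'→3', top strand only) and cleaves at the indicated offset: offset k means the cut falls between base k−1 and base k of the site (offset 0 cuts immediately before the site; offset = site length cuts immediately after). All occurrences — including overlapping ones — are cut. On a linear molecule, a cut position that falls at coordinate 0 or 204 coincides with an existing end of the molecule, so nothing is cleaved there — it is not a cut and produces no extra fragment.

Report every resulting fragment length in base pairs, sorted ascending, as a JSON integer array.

[2,2,3,3,3,4,4,5,6,6,7,7,8,9,10,10,10,11,13,13,15,16,18,19]

Scan for sites:
  HnxV GTTTC/4: at [18, 58, 73, 100, 113, 126, 132, 142, 147, 156, 173, 180, 198] ⇒ [22, 62, 77, 104, 117, 130, 136, 146, 151, 160, 177, 184, 202]
  PtaV TACCTC/2: at [0, 7, 24, 35, 41, 78, 94, 105, 118, 162] ⇒ [2, 9, 26, 37, 43, 80, 96, 107, 120, 164]

All cut coordinates (distinct, sorted): [2, 9, 22, 26, 37, 43, 62, 77, 80, 96, 104, 107, 117, 120, 130, 136, 146, 151, 160, 164, 177, 184, 202]

Fragments:
  [0,2): 2 bp
  [2,9): 7 bp
  [9,22): 13 bp
  [22,26): 4 bp
  [26,37): 11 bp
  [37,43): 6 bp
  [43,62): 19 bp
  [62,77): 15 bp
  [77,80): 3 bp
  [80,96): 16 bp
  [96,104): 8 bp
  [104,107): 3 bp
  [107,117): 10 bp
  [117,120): 3 bp
  [120,130): 10 bp
  [130,136): 6 bp
  [136,146): 10 bp
  [146,151): 5 bp
  [151,160): 9 bp
  [160,164): 4 bp
  [164,177): 13 bp
  [177,184): 7 bp
  [184,202): 18 bp
  [202,204): 2 bp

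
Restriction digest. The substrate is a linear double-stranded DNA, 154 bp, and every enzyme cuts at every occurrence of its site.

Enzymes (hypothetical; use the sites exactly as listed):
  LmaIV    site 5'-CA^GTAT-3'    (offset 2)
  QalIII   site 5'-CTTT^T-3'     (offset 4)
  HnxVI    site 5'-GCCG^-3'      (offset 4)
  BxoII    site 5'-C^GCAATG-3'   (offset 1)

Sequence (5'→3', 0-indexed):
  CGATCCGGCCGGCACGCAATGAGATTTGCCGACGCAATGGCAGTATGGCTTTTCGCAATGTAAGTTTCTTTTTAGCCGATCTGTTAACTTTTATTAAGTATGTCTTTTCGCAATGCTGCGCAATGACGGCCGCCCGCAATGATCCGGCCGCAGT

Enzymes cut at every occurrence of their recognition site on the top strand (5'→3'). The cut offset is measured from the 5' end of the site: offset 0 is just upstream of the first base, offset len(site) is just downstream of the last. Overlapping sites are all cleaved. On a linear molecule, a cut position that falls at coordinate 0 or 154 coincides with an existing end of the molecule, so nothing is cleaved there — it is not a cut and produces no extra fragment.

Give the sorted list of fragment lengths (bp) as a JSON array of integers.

Per-enzyme occurrences:
  LmaIV (CAGTAT, off=2): starts [40] → cuts [42]
  QalIII (CTTTT, off=4): starts [48, 67, 87, 103] → cuts [52, 71, 91, 107]
  HnxVI (GCCG, off=4): starts [7, 27, 74, 128, 146] → cuts [11, 31, 78, 132, 150]
  BxoII (CGCAATG, off=1): starts [14, 32, 53, 108, 118, 134] → cuts [15, 33, 54, 109, 119, 135]

Pooled cuts: [11, 15, 31, 33, 42, 52, 54, 71, 78, 91, 107, 109, 119, 132, 135, 150]

Fragments:
  [0,11): 11 bp
  [11,15): 4 bp
  [15,31): 16 bp
  [31,33): 2 bp
  [33,42): 9 bp
  [42,52): 10 bp
  [52,54): 2 bp
  [54,71): 17 bp
  [71,78): 7 bp
  [78,91): 13 bp
  [91,107): 16 bp
  [107,109): 2 bp
  [109,119): 10 bp
  [119,132): 13 bp
  [132,135): 3 bp
  [135,150): 15 bp
  [150,154): 4 bp

[2,2,2,3,4,4,7,9,10,10,11,13,13,15,16,16,17]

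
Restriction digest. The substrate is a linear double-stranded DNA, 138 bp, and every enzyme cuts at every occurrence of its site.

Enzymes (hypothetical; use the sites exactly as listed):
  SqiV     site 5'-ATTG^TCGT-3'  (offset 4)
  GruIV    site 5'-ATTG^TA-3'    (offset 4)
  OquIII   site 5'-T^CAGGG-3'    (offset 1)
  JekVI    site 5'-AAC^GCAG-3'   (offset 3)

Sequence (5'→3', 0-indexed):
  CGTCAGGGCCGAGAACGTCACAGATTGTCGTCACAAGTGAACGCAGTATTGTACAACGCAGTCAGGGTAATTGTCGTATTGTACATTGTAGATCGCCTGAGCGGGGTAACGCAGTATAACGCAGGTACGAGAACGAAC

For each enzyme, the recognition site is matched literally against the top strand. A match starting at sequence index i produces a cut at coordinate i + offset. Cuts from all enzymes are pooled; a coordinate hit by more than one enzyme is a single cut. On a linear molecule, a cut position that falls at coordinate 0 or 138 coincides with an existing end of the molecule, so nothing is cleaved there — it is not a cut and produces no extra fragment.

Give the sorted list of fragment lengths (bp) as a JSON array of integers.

[3,5,6,7,8,9,10,11,15,18,22,24]

Per-enzyme occurrences:
  SqiV ATTGTCGT/4: at [23, 69] ⇒ [27, 73]
  GruIV ATTGTA/4: at [47, 77, 84] ⇒ [51, 81, 88]
  OquIII TCAGGG/1: at [2, 61] ⇒ [3, 62]
  JekVI AACGCAG/3: at [39, 54, 107, 117] ⇒ [42, 57, 110, 120]

Pooled cuts: [3, 27, 42, 51, 57, 62, 73, 81, 88, 110, 120]

Fragments:
  [0,3): 3 bp
  [3,27): 24 bp
  [27,42): 15 bp
  [42,51): 9 bp
  [51,57): 6 bp
  [57,62): 5 bp
  [62,73): 11 bp
  [73,81): 8 bp
  [81,88): 7 bp
  [88,110): 22 bp
  [110,120): 10 bp
  [120,138): 18 bp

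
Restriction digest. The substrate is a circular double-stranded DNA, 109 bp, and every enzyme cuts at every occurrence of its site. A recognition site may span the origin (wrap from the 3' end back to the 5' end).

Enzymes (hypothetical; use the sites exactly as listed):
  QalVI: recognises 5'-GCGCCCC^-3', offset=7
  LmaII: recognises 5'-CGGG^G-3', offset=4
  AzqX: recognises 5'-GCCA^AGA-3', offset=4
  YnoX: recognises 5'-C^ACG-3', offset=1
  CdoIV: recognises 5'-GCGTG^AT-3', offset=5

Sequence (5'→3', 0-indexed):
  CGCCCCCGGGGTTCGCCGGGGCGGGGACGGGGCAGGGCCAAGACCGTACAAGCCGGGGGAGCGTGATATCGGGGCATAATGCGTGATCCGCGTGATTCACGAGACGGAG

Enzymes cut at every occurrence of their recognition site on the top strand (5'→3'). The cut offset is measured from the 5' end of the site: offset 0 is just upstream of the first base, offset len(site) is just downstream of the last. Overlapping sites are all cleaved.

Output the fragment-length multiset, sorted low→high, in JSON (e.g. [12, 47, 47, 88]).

Scan for sites:
  QalVI GCGCCCC/7: at [108] ⇒ [6]
  LmaII CGGGG/4: at [6, 16, 21, 27, 53, 69] ⇒ [10, 20, 25, 31, 57, 73]
  AzqX GCCAAGA/4: at [36] ⇒ [40]
  YnoX CACG/1: at [97] ⇒ [98]
  CdoIV GCGTGAT/5: at [60, 80, 89] ⇒ [65, 85, 94]

Pooled cuts: [6, 10, 20, 25, 31, 40, 57, 65, 73, 85, 94, 98]

Fragment lengths:
  6→10: 4 bp
  10→20: 10 bp
  20→25: 5 bp
  25→31: 6 bp
  31→40: 9 bp
  40→57: 17 bp
  57→65: 8 bp
  65→73: 8 bp
  73→85: 12 bp
  85→94: 9 bp
  94→98: 4 bp
  98→6 (wrap): 109-98+6 = 17 bp

[4,4,5,6,8,8,9,9,10,12,17,17]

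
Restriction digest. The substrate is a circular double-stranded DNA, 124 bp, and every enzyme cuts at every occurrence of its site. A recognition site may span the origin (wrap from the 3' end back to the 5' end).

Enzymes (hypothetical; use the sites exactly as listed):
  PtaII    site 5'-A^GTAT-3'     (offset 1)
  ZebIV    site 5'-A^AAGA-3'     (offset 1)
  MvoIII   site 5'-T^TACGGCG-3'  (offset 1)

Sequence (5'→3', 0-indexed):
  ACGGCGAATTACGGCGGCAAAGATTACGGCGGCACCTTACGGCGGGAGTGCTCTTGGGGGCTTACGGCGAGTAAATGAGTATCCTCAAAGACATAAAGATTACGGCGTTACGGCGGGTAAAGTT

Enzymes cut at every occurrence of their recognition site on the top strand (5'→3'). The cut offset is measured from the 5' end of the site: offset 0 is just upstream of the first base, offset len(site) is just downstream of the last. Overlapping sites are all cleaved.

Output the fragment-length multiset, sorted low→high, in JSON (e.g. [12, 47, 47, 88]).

Site scan:
  PtaII AGTAT/1: at [77] ⇒ [78]
  ZebIV AAAGA/1: at [18, 86, 94] ⇒ [19, 87, 95]
  MvoIII TTACGGCG/1: at [8, 23, 36, 61, 99, 107, 122] ⇒ [9, 24, 37, 62, 100, 108, 123]

All cut coordinates (distinct, sorted): [9, 19, 24, 37, 62, 78, 87, 95, 100, 108, 123]

Fragment lengths:
  9→19: 10 bp
  19→24: 5 bp
  24→37: 13 bp
  37→62: 25 bp
  62→78: 16 bp
  78→87: 9 bp
  87→95: 8 bp
  95→100: 5 bp
  100→108: 8 bp
  108→123: 15 bp
  123→9 (wrap): 124-123+9 = 10 bp

[5,5,8,8,9,10,10,13,15,16,25]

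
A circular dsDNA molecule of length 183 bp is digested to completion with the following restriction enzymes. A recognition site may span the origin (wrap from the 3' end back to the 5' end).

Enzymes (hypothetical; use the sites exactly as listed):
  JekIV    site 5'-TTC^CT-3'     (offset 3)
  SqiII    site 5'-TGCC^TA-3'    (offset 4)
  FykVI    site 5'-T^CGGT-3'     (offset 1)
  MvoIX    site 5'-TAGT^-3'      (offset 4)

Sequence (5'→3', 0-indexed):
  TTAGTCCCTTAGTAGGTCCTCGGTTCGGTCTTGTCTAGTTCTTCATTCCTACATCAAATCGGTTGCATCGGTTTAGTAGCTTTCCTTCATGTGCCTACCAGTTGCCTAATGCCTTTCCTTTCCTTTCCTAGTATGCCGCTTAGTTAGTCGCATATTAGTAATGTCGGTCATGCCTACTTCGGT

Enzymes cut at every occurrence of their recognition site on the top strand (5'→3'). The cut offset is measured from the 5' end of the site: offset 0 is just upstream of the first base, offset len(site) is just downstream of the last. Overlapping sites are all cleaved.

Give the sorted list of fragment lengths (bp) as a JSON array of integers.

Site scan:
  JekIV (TTCCT, off=3): starts [45, 81, 114, 119, 124] → cuts [48, 84, 117, 122, 127]
  SqiII (TGCCTA, off=4): starts [91, 102, 170] → cuts [95, 106, 174]
  FykVI (TCGGT, off=1): starts [19, 24, 58, 67, 163, 178] → cuts [20, 25, 59, 68, 164, 179]
  MvoIX (TAGT, off=4): starts [1, 9, 35, 73, 128, 140, 144, 155] → cuts [5, 13, 39, 77, 132, 144, 148, 159]

Pooled cuts: [5, 13, 20, 25, 39, 48, 59, 68, 77, 84, 95, 106, 117, 122, 127, 132, 144, 148, 159, 164, 174, 179]

Fragment lengths:
  5→13: 8 bp
  13→20: 7 bp
  20→25: 5 bp
  25→39: 14 bp
  39→48: 9 bp
  48→59: 11 bp
  59→68: 9 bp
  68→77: 9 bp
  77→84: 7 bp
  84→95: 11 bp
  95→106: 11 bp
  106→117: 11 bp
  117→122: 5 bp
  122→127: 5 bp
  127→132: 5 bp
  132→144: 12 bp
  144→148: 4 bp
  148→159: 11 bp
  159→164: 5 bp
  164→174: 10 bp
  174→179: 5 bp
  179→5 (wrap): 183-179+5 = 9 bp

[4,5,5,5,5,5,5,7,7,8,9,9,9,9,10,11,11,11,11,11,12,14]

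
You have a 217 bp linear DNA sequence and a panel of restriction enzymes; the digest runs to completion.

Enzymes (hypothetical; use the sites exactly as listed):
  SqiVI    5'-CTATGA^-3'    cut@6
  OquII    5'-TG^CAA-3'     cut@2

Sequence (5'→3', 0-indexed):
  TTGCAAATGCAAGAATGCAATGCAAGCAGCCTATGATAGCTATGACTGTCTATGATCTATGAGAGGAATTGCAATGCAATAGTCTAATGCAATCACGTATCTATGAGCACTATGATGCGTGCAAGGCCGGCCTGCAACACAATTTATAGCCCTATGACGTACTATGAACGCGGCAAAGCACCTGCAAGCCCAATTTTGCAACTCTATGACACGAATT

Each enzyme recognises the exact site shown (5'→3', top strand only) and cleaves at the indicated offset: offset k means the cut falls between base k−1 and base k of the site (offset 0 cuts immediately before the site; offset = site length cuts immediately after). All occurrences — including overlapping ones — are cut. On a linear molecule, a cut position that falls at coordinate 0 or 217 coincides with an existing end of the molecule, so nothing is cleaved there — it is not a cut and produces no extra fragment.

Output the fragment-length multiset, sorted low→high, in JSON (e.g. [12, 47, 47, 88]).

Scan for sites:
  SqiVI (CTATGA, off=6): starts [30, 39, 49, 56, 100, 109, 151, 161, 203] → cuts [36, 45, 55, 62, 106, 115, 157, 167, 209]
  OquII (TGCAA, off=2): starts [1, 7, 15, 20, 69, 74, 87, 119, 132, 182, 196] → cuts [3, 9, 17, 22, 71, 76, 89, 121, 134, 184, 198]

Pooled cuts: [3, 9, 17, 22, 36, 45, 55, 62, 71, 76, 89, 106, 115, 121, 134, 157, 167, 184, 198, 209]

Fragments:
  [0,3): 3 bp
  [3,9): 6 bp
  [9,17): 8 bp
  [17,22): 5 bp
  [22,36): 14 bp
  [36,45): 9 bp
  [45,55): 10 bp
  [55,62): 7 bp
  [62,71): 9 bp
  [71,76): 5 bp
  [76,89): 13 bp
  [89,106): 17 bp
  [106,115): 9 bp
  [115,121): 6 bp
  [121,134): 13 bp
  [134,157): 23 bp
  [157,167): 10 bp
  [167,184): 17 bp
  [184,198): 14 bp
  [198,209): 11 bp
  [209,217): 8 bp

[3,5,5,6,6,7,8,8,9,9,9,10,10,11,13,13,14,14,17,17,23]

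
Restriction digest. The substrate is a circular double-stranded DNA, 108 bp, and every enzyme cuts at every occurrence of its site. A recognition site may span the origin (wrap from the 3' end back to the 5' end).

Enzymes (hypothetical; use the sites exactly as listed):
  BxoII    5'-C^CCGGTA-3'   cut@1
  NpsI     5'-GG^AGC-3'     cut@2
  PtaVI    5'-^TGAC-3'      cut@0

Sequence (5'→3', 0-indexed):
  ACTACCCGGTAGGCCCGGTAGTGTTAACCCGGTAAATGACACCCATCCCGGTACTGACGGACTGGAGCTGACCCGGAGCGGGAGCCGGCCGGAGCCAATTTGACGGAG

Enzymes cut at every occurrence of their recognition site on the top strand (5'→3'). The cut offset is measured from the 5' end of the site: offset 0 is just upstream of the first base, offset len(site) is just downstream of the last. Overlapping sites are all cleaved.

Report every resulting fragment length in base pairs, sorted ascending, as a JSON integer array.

Per-enzyme occurrences:
  BxoII CCCGGTA/1: at [4, 13, 27, 46] ⇒ [5, 14, 28, 47]
  NpsI GGAGC/2: at [63, 74, 80, 90] ⇒ [65, 76, 82, 92]
  PtaVI TGAC/0: at [36, 54, 68, 100] ⇒ [36, 54, 68, 100]

All cut coordinates (distinct, sorted): [5, 14, 28, 36, 47, 54, 65, 68, 76, 82, 92, 100]

Fragment lengths:
  5→14: 9 bp
  14→28: 14 bp
  28→36: 8 bp
  36→47: 11 bp
  47→54: 7 bp
  54→65: 11 bp
  65→68: 3 bp
  68→76: 8 bp
  76→82: 6 bp
  82→92: 10 bp
  92→100: 8 bp
  100→5 (wrap): 108-100+5 = 13 bp

[3,6,7,8,8,8,9,10,11,11,13,14]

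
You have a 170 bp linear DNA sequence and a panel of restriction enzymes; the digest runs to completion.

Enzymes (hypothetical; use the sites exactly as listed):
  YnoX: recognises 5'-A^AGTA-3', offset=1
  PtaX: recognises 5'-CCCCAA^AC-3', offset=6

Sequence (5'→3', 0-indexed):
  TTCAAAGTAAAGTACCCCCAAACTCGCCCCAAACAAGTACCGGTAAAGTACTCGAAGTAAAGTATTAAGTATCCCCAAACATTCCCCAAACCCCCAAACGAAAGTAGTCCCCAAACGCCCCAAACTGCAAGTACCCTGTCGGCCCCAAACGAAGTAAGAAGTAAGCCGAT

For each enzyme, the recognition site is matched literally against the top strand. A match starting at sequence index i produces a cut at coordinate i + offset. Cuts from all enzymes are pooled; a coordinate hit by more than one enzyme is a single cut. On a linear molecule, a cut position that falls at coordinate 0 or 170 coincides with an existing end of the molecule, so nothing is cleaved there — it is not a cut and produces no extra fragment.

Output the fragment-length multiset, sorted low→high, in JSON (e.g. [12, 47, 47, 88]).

[3,4,5,5,5,5,6,7,7,8,9,9,11,11,11,11,11,11,12,19]

Scan for sites:
  YnoX AAGTA/1: at [4, 9, 34, 45, 54, 59, 66, 101, 128, 151, 158] ⇒ [5, 10, 35, 46, 55, 60, 67, 102, 129, 152, 159]
  PtaX CCCCAAAC/6: at [15, 26, 72, 83, 91, 108, 117, 142] ⇒ [21, 32, 78, 89, 97, 114, 123, 148]

All cut coordinates (distinct, sorted): [5, 10, 21, 32, 35, 46, 55, 60, 67, 78, 89, 97, 102, 114, 123, 129, 148, 152, 159]

Fragment lengths:
  [0,5): 5 bp
  [5,10): 5 bp
  [10,21): 11 bp
  [21,32): 11 bp
  [32,35): 3 bp
  [35,46): 11 bp
  [46,55): 9 bp
  [55,60): 5 bp
  [60,67): 7 bp
  [67,78): 11 bp
  [78,89): 11 bp
  [89,97): 8 bp
  [97,102): 5 bp
  [102,114): 12 bp
  [114,123): 9 bp
  [123,129): 6 bp
  [129,148): 19 bp
  [148,152): 4 bp
  [152,159): 7 bp
  [159,170): 11 bp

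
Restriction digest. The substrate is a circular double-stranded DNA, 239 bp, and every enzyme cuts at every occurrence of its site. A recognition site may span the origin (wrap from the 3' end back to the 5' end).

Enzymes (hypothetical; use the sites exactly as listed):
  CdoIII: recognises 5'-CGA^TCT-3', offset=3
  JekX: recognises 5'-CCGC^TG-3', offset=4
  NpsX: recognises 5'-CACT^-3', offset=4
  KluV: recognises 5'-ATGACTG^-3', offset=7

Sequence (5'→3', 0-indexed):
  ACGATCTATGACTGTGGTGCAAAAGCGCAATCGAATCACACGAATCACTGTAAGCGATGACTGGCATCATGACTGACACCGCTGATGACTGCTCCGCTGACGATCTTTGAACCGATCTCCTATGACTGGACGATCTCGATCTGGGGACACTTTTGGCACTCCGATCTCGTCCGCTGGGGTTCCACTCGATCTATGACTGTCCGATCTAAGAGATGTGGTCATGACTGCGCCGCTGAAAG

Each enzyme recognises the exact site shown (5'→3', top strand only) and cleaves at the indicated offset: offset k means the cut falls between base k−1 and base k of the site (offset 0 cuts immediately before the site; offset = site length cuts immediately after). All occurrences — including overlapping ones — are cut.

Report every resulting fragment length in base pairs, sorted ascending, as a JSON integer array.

[3,4,5,5,6,6,6,6,7,9,9,10,10,10,10,12,12,12,12,13,14,23,35]

Site scan:
  CdoIII CGATCT/3: at [1, 100, 112, 130, 136, 161, 186, 201] ⇒ [4, 103, 115, 133, 139, 164, 189, 204]
  JekX CCGCTG/4: at [78, 93, 170, 229] ⇒ [82, 97, 174, 233]
  NpsX CACT/4: at [45, 147, 156, 182] ⇒ [49, 151, 160, 186]
  KluV ATGACTG/7: at [7, 56, 68, 84, 121, 192, 220] ⇒ [14, 63, 75, 91, 128, 199, 227]

Pooled cuts: [4, 14, 49, 63, 75, 82, 91, 97, 103, 115, 128, 133, 139, 151, 160, 164, 174, 186, 189, 199, 204, 227, 233]

Fragment lengths:
  4→14: 10 bp
  14→49: 35 bp
  49→63: 14 bp
  63→75: 12 bp
  75→82: 7 bp
  82→91: 9 bp
  91→97: 6 bp
  97→103: 6 bp
  103→115: 12 bp
  115→128: 13 bp
  128→133: 5 bp
  133→139: 6 bp
  139→151: 12 bp
  151→160: 9 bp
  160→164: 4 bp
  164→174: 10 bp
  174→186: 12 bp
  186→189: 3 bp
  189→199: 10 bp
  199→204: 5 bp
  204→227: 23 bp
  227→233: 6 bp
  233→4 (wrap): 239-233+4 = 10 bp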